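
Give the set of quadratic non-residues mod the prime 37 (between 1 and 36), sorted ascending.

2 5 6 8 13 14 15 17 18 19 20 22 23 24 29 31 32 35

Square k = 1,…,18 (k and 37−k give the same square):
1²=1, 2²=4, 3²=9, 4²=16, 5²=25, 6²=36, 7²≡12, 8²≡27, 9²≡7, 10²≡26, 11²≡10, 12²≡33, 13²≡21, 14²≡11, 15²≡3, 16²≡34, 17²≡30, 18²≡28 (mod 37).
The residues are {1, 3, 4, 7, 9, 10, 11, 12, 16, 21, 25, 26, 27, 28, 30, 33, 34, 36}; the non-residues are the remaining 18 nonzero classes.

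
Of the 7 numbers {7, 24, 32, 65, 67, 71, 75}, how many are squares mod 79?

3

(7/79) = -1 → non-residue.
(24/79) = -1 → non-residue.
(32/79) = +1 → QR.
(65/79) = +1 → QR.
(67/79) = +1 → QR.
(71/79) = -1 → non-residue.
(75/79) = -1 → non-residue.
Total quadratic residues among the 7: 3.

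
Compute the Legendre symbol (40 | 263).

Pull out 2^3: since 263 ≡ 7 (mod 8), (2/263) = +1, so (2/263)^3 = +1.
Reciprocity: 5 ≡ 1 and 263 ≡ 3 (mod 4), so (5/263) = +(263/5).
Reduce top mod 5: now compute (3/5).
Reciprocity: 3 ≡ 3 and 5 ≡ 1 (mod 4), so (3/5) = +(5/3).
Reduce top mod 3: now compute (2/3).
Pull out 2: since 3 ≡ 3 (mod 8), (2/3) = -1.
Reached (1/3) = 1. Collecting the sign flips along the way, the symbol is -1.

-1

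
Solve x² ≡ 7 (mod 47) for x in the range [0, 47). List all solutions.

Since 47 ≡ 3 (mod 4), a square root of 7 is 7^((47+1)/4) = 7^12 mod 47.
Repeated squaring: 7^2≡2, 7^4≡4, 7^8≡16 (mod 47).
7^12 = 7^(8+4) ≡ 17 (mod 47).
Check: 17² = 289 ≡ 7 (mod 47). The two roots are 17 and 30.

17, 30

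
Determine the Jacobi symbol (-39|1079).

First reduce: -39 ≡ 1040 (mod 1079).
Pull out 2^4: since 1079 ≡ 7 (mod 8), (2/1079) = +1, so (2/1079)^4 = +1.
Reciprocity: 65 ≡ 1 and 1079 ≡ 3 (mod 4), so (65/1079) = +(1079/65).
Reduce top mod 65: now compute (39/65).
Reciprocity: 39 ≡ 3 and 65 ≡ 1 (mod 4), so (39/65) = +(65/39).
Reduce top mod 39: now compute (26/39).
Pull out 2: since 39 ≡ 7 (mod 8), (2/39) = +1.
Reciprocity: 13 ≡ 1 and 39 ≡ 3 (mod 4), so (13/39) = +(39/13).
Reduce top mod 13: now compute (0/13).
Top reduces to 0: gcd > 1, so the symbol is 0.

0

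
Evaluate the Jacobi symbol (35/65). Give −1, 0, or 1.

Reciprocity: 35 ≡ 3 and 65 ≡ 1 (mod 4), so (35/65) = +(65/35).
Reduce top mod 35: now compute (30/35).
Pull out 2: since 35 ≡ 3 (mod 8), (2/35) = -1.
Reciprocity: 15 ≡ 3 and 35 ≡ 3 (mod 4), so (15/35) = −(35/15).
Reduce top mod 15: now compute (5/15).
Reciprocity: 5 ≡ 1 and 15 ≡ 3 (mod 4), so (5/15) = +(15/5).
Reduce top mod 5: now compute (0/5).
Top reduces to 0: gcd > 1, so the symbol is 0.

0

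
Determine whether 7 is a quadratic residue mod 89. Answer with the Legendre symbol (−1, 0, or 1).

Reciprocity: 7 ≡ 3 and 89 ≡ 1 (mod 4), so (7/89) = +(89/7).
Reduce top mod 7: now compute (5/7).
Reciprocity: 5 ≡ 1 and 7 ≡ 3 (mod 4), so (5/7) = +(7/5).
Reduce top mod 5: now compute (2/5).
Pull out 2: since 5 ≡ 5 (mod 8), (2/5) = -1.
Reached (1/5) = 1. Collecting the sign flips along the way, the symbol is -1.

-1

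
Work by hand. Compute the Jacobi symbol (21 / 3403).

1

Reciprocity: 21 ≡ 1 and 3403 ≡ 3 (mod 4), so (21/3403) = +(3403/21).
Reduce top mod 21: now compute (1/21).
Reached (1/21) = 1. Collecting the sign flips along the way, the symbol is +1.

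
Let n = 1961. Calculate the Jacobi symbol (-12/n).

First reduce: -12 ≡ 1949 (mod 1961).
Reciprocity: 1949 ≡ 1 and 1961 ≡ 1 (mod 4), so (1949/1961) = +(1961/1949).
Reduce top mod 1949: now compute (12/1949).
Pull out 2^2: since 1949 ≡ 5 (mod 8), (2/1949) = -1, so (2/1949)^2 = +1.
Reciprocity: 3 ≡ 3 and 1949 ≡ 1 (mod 4), so (3/1949) = +(1949/3).
Reduce top mod 3: now compute (2/3).
Pull out 2: since 3 ≡ 3 (mod 8), (2/3) = -1.
Reached (1/3) = 1. Collecting the sign flips along the way, the symbol is -1.

-1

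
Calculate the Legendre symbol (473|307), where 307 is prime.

-1

Euler's criterion: (473/307) ≡ 166^153 (mod 307).
166^2 ≡ 233 (mod 307)
166^4 ≡ 257 (mod 307)
166^8 ≡ 44 (mod 307)
166^16 ≡ 94 (mod 307)
166^32 ≡ 240 (mod 307)
166^64 ≡ 191 (mod 307)
166^128 ≡ 255 (mod 307)
166^153 = 166^(128+16+8+1) ≡ 306 (mod 307).
Result is 306 ≡ −1, so (473/307) = −1.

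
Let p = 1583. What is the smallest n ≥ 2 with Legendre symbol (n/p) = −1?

(2/1583) = +1, so 2 is a residue.
(3/1583) = +1, so 3 is a residue.
(4/1583) = +1, so 4 is a residue.
(5/1583) = −1, so 5 is the smallest positive non-residue mod 1583.

5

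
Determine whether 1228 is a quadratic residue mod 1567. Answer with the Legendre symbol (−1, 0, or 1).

1

Pull out 2^2: since 1567 ≡ 7 (mod 8), (2/1567) = +1, so (2/1567)^2 = +1.
Reciprocity: 307 ≡ 3 and 1567 ≡ 3 (mod 4), so (307/1567) = −(1567/307).
Reduce top mod 307: now compute (32/307).
Pull out 2^5: since 307 ≡ 3 (mod 8), (2/307) = -1, so (2/307)^5 = -1.
Reached (1/307) = 1. Collecting the sign flips along the way, the symbol is +1.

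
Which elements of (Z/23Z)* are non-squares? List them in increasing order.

Square k = 1,…,11 (k and 23−k give the same square):
1²=1, 2²=4, 3²=9, 4²=16, 5²≡2, 6²≡13, 7²≡3, 8²≡18, 9²≡12, 10²≡8, 11²≡6 (mod 23).
The residues are {1, 2, 3, 4, 6, 8, 9, 12, 13, 16, 18}; the non-residues are the remaining 11 nonzero classes.

5,7,10,11,14,15,17,19,20,21,22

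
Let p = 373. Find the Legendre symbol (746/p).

First reduce: 746 ≡ 0 (mod 373).
Top reduces to 0: gcd > 1, so the symbol is 0.

0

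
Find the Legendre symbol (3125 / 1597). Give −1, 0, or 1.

-1

First reduce: 3125 ≡ 1528 (mod 1597).
Pull out 2^3: since 1597 ≡ 5 (mod 8), (2/1597) = -1, so (2/1597)^3 = -1.
Reciprocity: 191 ≡ 3 and 1597 ≡ 1 (mod 4), so (191/1597) = +(1597/191).
Reduce top mod 191: now compute (69/191).
Reciprocity: 69 ≡ 1 and 191 ≡ 3 (mod 4), so (69/191) = +(191/69).
Reduce top mod 69: now compute (53/69).
Reciprocity: 53 ≡ 1 and 69 ≡ 1 (mod 4), so (53/69) = +(69/53).
Reduce top mod 53: now compute (16/53).
Pull out 2^4: since 53 ≡ 5 (mod 8), (2/53) = -1, so (2/53)^4 = +1.
Reached (1/53) = 1. Collecting the sign flips along the way, the symbol is -1.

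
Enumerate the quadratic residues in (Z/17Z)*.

Square k = 1,…,8 (k and 17−k give the same square):
1²=1, 2²=4, 3²=9, 4²=16, 5²≡8, 6²≡2, 7²≡15, 8²≡13 (mod 17).
So the quadratic residues mod 17 are {1, 2, 4, 8, 9, 13, 15, 16}.

1, 2, 4, 8, 9, 13, 15, 16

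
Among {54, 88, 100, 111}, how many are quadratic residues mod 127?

(54/127) = -1 → non-residue.
(88/127) = +1 → QR.
(100/127) = +1 → QR.
(111/127) = -1 → non-residue.
Total quadratic residues among the 4: 2.

2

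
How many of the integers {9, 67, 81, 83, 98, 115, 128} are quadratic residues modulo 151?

(9/151) = +1 → QR.
(67/151) = -1 → non-residue.
(81/151) = +1 → QR.
(83/151) = -1 → non-residue.
(98/151) = +1 → QR.
(115/151) = -1 → non-residue.
(128/151) = +1 → QR.
Total quadratic residues among the 7: 4.

4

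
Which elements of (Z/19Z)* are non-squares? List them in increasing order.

2 3 8 10 12 13 14 15 18

Square k = 1,…,9 (k and 19−k give the same square):
1²=1, 2²=4, 3²=9, 4²=16, 5²≡6, 6²≡17, 7²≡11, 8²≡7, 9²≡5 (mod 19).
The residues are {1, 4, 5, 6, 7, 9, 11, 16, 17}; the non-residues are the remaining 9 nonzero classes.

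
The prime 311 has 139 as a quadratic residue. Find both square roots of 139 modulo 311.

57, 254

Since 311 ≡ 3 (mod 4), a square root of 139 is 139^((311+1)/4) = 139^78 mod 311.
Repeated squaring: 139^2≡39, 139^4≡277, 139^8≡223, 139^16≡280, 139^32≡28, 139^64≡162 (mod 311).
139^78 = 139^(64+8+4+2) ≡ 254 (mod 311).
Check: 254² = 64516 ≡ 139 (mod 311). The two roots are 57 and 254.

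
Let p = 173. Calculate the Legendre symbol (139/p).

1

Reciprocity: 139 ≡ 3 and 173 ≡ 1 (mod 4), so (139/173) = +(173/139).
Reduce top mod 139: now compute (34/139).
Pull out 2: since 139 ≡ 3 (mod 8), (2/139) = -1.
Reciprocity: 17 ≡ 1 and 139 ≡ 3 (mod 4), so (17/139) = +(139/17).
Reduce top mod 17: now compute (3/17).
Reciprocity: 3 ≡ 3 and 17 ≡ 1 (mod 4), so (3/17) = +(17/3).
Reduce top mod 3: now compute (2/3).
Pull out 2: since 3 ≡ 3 (mod 8), (2/3) = -1.
Reached (1/3) = 1. Collecting the sign flips along the way, the symbol is +1.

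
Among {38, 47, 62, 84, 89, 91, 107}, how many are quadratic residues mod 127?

5

(38/127) = +1 → QR.
(47/127) = +1 → QR.
(62/127) = +1 → QR.
(84/127) = +1 → QR.
(89/127) = -1 → non-residue.
(91/127) = -1 → non-residue.
(107/127) = +1 → QR.
Total quadratic residues among the 7: 5.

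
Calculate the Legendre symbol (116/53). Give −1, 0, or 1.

First reduce: 116 ≡ 10 (mod 53).
Pull out 2: since 53 ≡ 5 (mod 8), (2/53) = -1.
Reciprocity: 5 ≡ 1 and 53 ≡ 1 (mod 4), so (5/53) = +(53/5).
Reduce top mod 5: now compute (3/5).
Reciprocity: 3 ≡ 3 and 5 ≡ 1 (mod 4), so (3/5) = +(5/3).
Reduce top mod 3: now compute (2/3).
Pull out 2: since 3 ≡ 3 (mod 8), (2/3) = -1.
Reached (1/3) = 1. Collecting the sign flips along the way, the symbol is +1.

1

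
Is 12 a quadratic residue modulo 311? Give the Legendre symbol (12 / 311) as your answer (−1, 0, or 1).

1

Pull out 2^2: since 311 ≡ 7 (mod 8), (2/311) = +1, so (2/311)^2 = +1.
Reciprocity: 3 ≡ 3 and 311 ≡ 3 (mod 4), so (3/311) = −(311/3).
Reduce top mod 3: now compute (2/3).
Pull out 2: since 3 ≡ 3 (mod 8), (2/3) = -1.
Reached (1/3) = 1. Collecting the sign flips along the way, the symbol is +1.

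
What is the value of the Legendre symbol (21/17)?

Euler's criterion: (21/17) ≡ 4^8 (mod 17).
4^2 ≡ 16 (mod 17)
4^4 ≡ 1 (mod 17)
4^8 ≡ 1 (mod 17)
4^8 = 4^(8) ≡ 1 (mod 17).
Result is 1, so (21/17) = 1.

1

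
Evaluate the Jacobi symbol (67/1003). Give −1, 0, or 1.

-1

Reciprocity: 67 ≡ 3 and 1003 ≡ 3 (mod 4), so (67/1003) = −(1003/67).
Reduce top mod 67: now compute (65/67).
Reciprocity: 65 ≡ 1 and 67 ≡ 3 (mod 4), so (65/67) = +(67/65).
Reduce top mod 65: now compute (2/65).
Pull out 2: since 65 ≡ 1 (mod 8), (2/65) = +1.
Reached (1/65) = 1. Collecting the sign flips along the way, the symbol is -1.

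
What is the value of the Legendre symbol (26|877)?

1

Euler's criterion: (26/877) ≡ 26^438 (mod 877).
26^2 ≡ 676 (mod 877)
26^4 ≡ 59 (mod 877)
26^8 ≡ 850 (mod 877)
26^16 ≡ 729 (mod 877)
26^32 ≡ 856 (mod 877)
26^64 ≡ 441 (mod 877)
26^128 ≡ 664 (mod 877)
26^256 ≡ 642 (mod 877)
26^438 = 26^(256+128+32+16+4+2) ≡ 1 (mod 877).
Result is 1, so (26/877) = 1.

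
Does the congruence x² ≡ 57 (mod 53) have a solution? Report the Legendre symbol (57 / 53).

Euler's criterion: (57/53) ≡ 4^26 (mod 53).
4^2 ≡ 16 (mod 53)
4^4 ≡ 44 (mod 53)
4^8 ≡ 28 (mod 53)
4^16 ≡ 42 (mod 53)
4^26 = 4^(16+8+2) ≡ 1 (mod 53).
Result is 1, so (57/53) = 1.

1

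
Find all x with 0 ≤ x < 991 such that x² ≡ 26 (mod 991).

342, 649

Since 991 ≡ 3 (mod 4), a square root of 26 is 26^((991+1)/4) = 26^248 mod 991.
Repeated squaring: 26^2≡676, 26^4≡125, 26^8≡760, 26^16≡838, 26^32≡616, 26^64≡894, 26^128≡490 (mod 991).
26^248 = 26^(128+64+32+16+8) ≡ 342 (mod 991).
Check: 342² = 116964 ≡ 26 (mod 991). The two roots are 342 and 649.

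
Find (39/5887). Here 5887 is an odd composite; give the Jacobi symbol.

1

Reciprocity: 39 ≡ 3 and 5887 ≡ 3 (mod 4), so (39/5887) = −(5887/39).
Reduce top mod 39: now compute (37/39).
Reciprocity: 37 ≡ 1 and 39 ≡ 3 (mod 4), so (37/39) = +(39/37).
Reduce top mod 37: now compute (2/37).
Pull out 2: since 37 ≡ 5 (mod 8), (2/37) = -1.
Reached (1/37) = 1. Collecting the sign flips along the way, the symbol is +1.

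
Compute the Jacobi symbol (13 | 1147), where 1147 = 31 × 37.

1

Reciprocity: 13 ≡ 1 and 1147 ≡ 3 (mod 4), so (13/1147) = +(1147/13).
Reduce top mod 13: now compute (3/13).
Reciprocity: 3 ≡ 3 and 13 ≡ 1 (mod 4), so (3/13) = +(13/3).
Reduce top mod 3: now compute (1/3).
Reached (1/3) = 1. Collecting the sign flips along the way, the symbol is +1.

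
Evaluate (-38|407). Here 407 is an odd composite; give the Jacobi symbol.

-1

First reduce: -38 ≡ 369 (mod 407).
Reciprocity: 369 ≡ 1 and 407 ≡ 3 (mod 4), so (369/407) = +(407/369).
Reduce top mod 369: now compute (38/369).
Pull out 2: since 369 ≡ 1 (mod 8), (2/369) = +1.
Reciprocity: 19 ≡ 3 and 369 ≡ 1 (mod 4), so (19/369) = +(369/19).
Reduce top mod 19: now compute (8/19).
Pull out 2^3: since 19 ≡ 3 (mod 8), (2/19) = -1, so (2/19)^3 = -1.
Reached (1/19) = 1. Collecting the sign flips along the way, the symbol is -1.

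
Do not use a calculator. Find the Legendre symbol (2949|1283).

-1

First reduce: 2949 ≡ 383 (mod 1283).
Reciprocity: 383 ≡ 3 and 1283 ≡ 3 (mod 4), so (383/1283) = −(1283/383).
Reduce top mod 383: now compute (134/383).
Pull out 2: since 383 ≡ 7 (mod 8), (2/383) = +1.
Reciprocity: 67 ≡ 3 and 383 ≡ 3 (mod 4), so (67/383) = −(383/67).
Reduce top mod 67: now compute (48/67).
Pull out 2^4: since 67 ≡ 3 (mod 8), (2/67) = -1, so (2/67)^4 = +1.
Reciprocity: 3 ≡ 3 and 67 ≡ 3 (mod 4), so (3/67) = −(67/3).
Reduce top mod 3: now compute (1/3).
Reached (1/3) = 1. Collecting the sign flips along the way, the symbol is -1.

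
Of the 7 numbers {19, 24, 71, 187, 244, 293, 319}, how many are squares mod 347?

(19/347) = -1 → non-residue.
(24/347) = -1 → non-residue.
(71/347) = +1 → QR.
(187/347) = -1 → non-residue.
(244/347) = +1 → QR.
(293/347) = +1 → QR.
(319/347) = +1 → QR.
Total quadratic residues among the 7: 4.

4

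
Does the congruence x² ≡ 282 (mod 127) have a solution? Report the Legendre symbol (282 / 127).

-1

First reduce: 282 ≡ 28 (mod 127).
Pull out 2^2: since 127 ≡ 7 (mod 8), (2/127) = +1, so (2/127)^2 = +1.
Reciprocity: 7 ≡ 3 and 127 ≡ 3 (mod 4), so (7/127) = −(127/7).
Reduce top mod 7: now compute (1/7).
Reached (1/7) = 1. Collecting the sign flips along the way, the symbol is -1.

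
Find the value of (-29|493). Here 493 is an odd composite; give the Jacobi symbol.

First reduce: -29 ≡ 464 (mod 493).
Pull out 2^4: since 493 ≡ 5 (mod 8), (2/493) = -1, so (2/493)^4 = +1.
Reciprocity: 29 ≡ 1 and 493 ≡ 1 (mod 4), so (29/493) = +(493/29).
Reduce top mod 29: now compute (0/29).
Top reduces to 0: gcd > 1, so the symbol is 0.

0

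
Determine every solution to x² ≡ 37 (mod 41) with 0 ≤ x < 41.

18, 23

41 ≡ 1 (mod 4), so we find a root by search.
Trying successive values, 18² = 324 ≡ 37 (mod 41). The other root is 41 − 18 = 23.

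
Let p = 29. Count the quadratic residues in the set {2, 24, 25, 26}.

2

(2/29) = -1 → non-residue.
(24/29) = +1 → QR.
(25/29) = +1 → QR.
(26/29) = -1 → non-residue.
Total quadratic residues among the 4: 2.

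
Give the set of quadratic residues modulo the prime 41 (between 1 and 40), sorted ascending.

1, 2, 4, 5, 8, 9, 10, 16, 18, 20, 21, 23, 25, 31, 32, 33, 36, 37, 39, 40

Square k = 1,…,20 (k and 41−k give the same square):
1²=1, 2²=4, 3²=9, 4²=16, 5²=25, 6²=36, 7²≡8, 8²≡23, 9²≡40, 10²≡18, 11²≡39, 12²≡21, 13²≡5, 14²≡32, 15²≡20, 16²≡10, 17²≡2, 18²≡37, 19²≡33, 20²≡31 (mod 41).
So the quadratic residues mod 41 are {1, 2, 4, 5, 8, 9, 10, 16, 18, 20, 21, 23, 25, 31, 32, 33, 36, 37, 39, 40}.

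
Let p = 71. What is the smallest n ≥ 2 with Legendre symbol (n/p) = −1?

7

(2/71) = +1, so 2 is a residue.
(3/71) = +1, so 3 is a residue.
(4/71) = +1, so 4 is a residue.
(5/71) = +1, so 5 is a residue.
(6/71) = +1, so 6 is a residue.
(7/71) = −1, so 7 is the smallest positive non-residue mod 71.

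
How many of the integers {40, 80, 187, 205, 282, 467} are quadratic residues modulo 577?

2

(40/577) = -1 → non-residue.
(80/577) = -1 → non-residue.
(187/577) = +1 → QR.
(205/577) = +1 → QR.
(282/577) = -1 → non-residue.
(467/577) = -1 → non-residue.
Total quadratic residues among the 6: 2.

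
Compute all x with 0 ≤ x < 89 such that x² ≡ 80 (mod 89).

89 ≡ 1 (mod 4), so we find a root by search.
Trying successive values, 13² = 169 ≡ 80 (mod 89). The other root is 89 − 13 = 76.

13, 76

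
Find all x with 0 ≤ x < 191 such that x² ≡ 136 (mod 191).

Since 191 ≡ 3 (mod 4), a square root of 136 is 136^((191+1)/4) = 136^48 mod 191.
Repeated squaring: 136^2≡160, 136^4≡6, 136^8≡36, 136^16≡150, 136^32≡153 (mod 191).
136^48 = 136^(32+16) ≡ 30 (mod 191).
Check: 30² = 900 ≡ 136 (mod 191). The two roots are 30 and 161.

30, 161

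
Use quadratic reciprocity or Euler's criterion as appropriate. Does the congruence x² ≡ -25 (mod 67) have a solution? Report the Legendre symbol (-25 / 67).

Euler's criterion: (-25/67) ≡ 42^33 (mod 67).
42^2 ≡ 22 (mod 67)
42^4 ≡ 15 (mod 67)
42^8 ≡ 24 (mod 67)
42^16 ≡ 40 (mod 67)
42^32 ≡ 59 (mod 67)
42^33 = 42^(32+1) ≡ 66 (mod 67).
Result is 66 ≡ −1, so (-25/67) = −1.

-1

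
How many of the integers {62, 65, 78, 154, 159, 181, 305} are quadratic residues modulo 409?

2

(62/409) = -1 → non-residue.
(65/409) = -1 → non-residue.
(78/409) = -1 → non-residue.
(154/409) = +1 → QR.
(159/409) = +1 → QR.
(181/409) = -1 → non-residue.
(305/409) = -1 → non-residue.
Total quadratic residues among the 7: 2.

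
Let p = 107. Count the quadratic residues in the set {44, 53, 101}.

3

(44/107) = +1 → QR.
(53/107) = +1 → QR.
(101/107) = +1 → QR.
Total quadratic residues among the 3: 3.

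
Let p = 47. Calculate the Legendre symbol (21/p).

1

Reciprocity: 21 ≡ 1 and 47 ≡ 3 (mod 4), so (21/47) = +(47/21).
Reduce top mod 21: now compute (5/21).
Reciprocity: 5 ≡ 1 and 21 ≡ 1 (mod 4), so (5/21) = +(21/5).
Reduce top mod 5: now compute (1/5).
Reached (1/5) = 1. Collecting the sign flips along the way, the symbol is +1.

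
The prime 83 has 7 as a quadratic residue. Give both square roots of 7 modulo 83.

16, 67

Since 83 ≡ 3 (mod 4), a square root of 7 is 7^((83+1)/4) = 7^21 mod 83.
Repeated squaring: 7^2≡49, 7^4≡77, 7^8≡36, 7^16≡51 (mod 83).
7^21 = 7^(16+4+1) ≡ 16 (mod 83).
Check: 16² = 256 ≡ 7 (mod 83). The two roots are 16 and 67.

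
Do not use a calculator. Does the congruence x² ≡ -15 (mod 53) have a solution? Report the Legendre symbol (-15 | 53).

1

Euler's criterion: (-15/53) ≡ 38^26 (mod 53).
38^2 ≡ 13 (mod 53)
38^4 ≡ 10 (mod 53)
38^8 ≡ 47 (mod 53)
38^16 ≡ 36 (mod 53)
38^26 = 38^(16+8+2) ≡ 1 (mod 53).
Result is 1, so (-15/53) = 1.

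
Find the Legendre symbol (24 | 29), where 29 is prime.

Euler's criterion: (24/29) ≡ 24^14 (mod 29).
24^2 ≡ 25 (mod 29)
24^4 ≡ 16 (mod 29)
24^8 ≡ 24 (mod 29)
24^14 = 24^(8+4+2) ≡ 1 (mod 29).
Result is 1, so (24/29) = 1.

1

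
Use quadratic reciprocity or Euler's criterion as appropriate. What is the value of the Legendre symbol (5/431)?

1

Reciprocity: 5 ≡ 1 and 431 ≡ 3 (mod 4), so (5/431) = +(431/5).
Reduce top mod 5: now compute (1/5).
Reached (1/5) = 1. Collecting the sign flips along the way, the symbol is +1.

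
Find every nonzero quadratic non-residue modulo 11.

Square k = 1,…,5 (k and 11−k give the same square):
1²=1, 2²=4, 3²=9, 4²≡5, 5²≡3 (mod 11).
The residues are {1, 3, 4, 5, 9}; the non-residues are the remaining 5 nonzero classes.

2,6,7,8,10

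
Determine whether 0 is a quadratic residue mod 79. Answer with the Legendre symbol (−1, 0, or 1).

0

Top reduces to 0: gcd > 1, so the symbol is 0.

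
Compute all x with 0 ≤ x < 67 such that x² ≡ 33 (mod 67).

Since 67 ≡ 3 (mod 4), a square root of 33 is 33^((67+1)/4) = 33^17 mod 67.
Repeated squaring: 33^2≡17, 33^4≡21, 33^8≡39, 33^16≡47 (mod 67).
33^17 = 33^(16+1) ≡ 10 (mod 67).
Check: 10² = 100 ≡ 33 (mod 67). The two roots are 10 and 57.

10, 57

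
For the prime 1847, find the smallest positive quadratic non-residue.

5

(2/1847) = +1, so 2 is a residue.
(3/1847) = +1, so 3 is a residue.
(4/1847) = +1, so 4 is a residue.
(5/1847) = −1, so 5 is the smallest positive non-residue mod 1847.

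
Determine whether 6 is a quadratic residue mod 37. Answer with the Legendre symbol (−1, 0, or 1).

Pull out 2: since 37 ≡ 5 (mod 8), (2/37) = -1.
Reciprocity: 3 ≡ 3 and 37 ≡ 1 (mod 4), so (3/37) = +(37/3).
Reduce top mod 3: now compute (1/3).
Reached (1/3) = 1. Collecting the sign flips along the way, the symbol is -1.

-1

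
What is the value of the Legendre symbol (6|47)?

1

Euler's criterion: (6/47) ≡ 6^23 (mod 47).
6^2 ≡ 36 (mod 47)
6^4 ≡ 27 (mod 47)
6^8 ≡ 24 (mod 47)
6^16 ≡ 12 (mod 47)
6^23 = 6^(16+4+2+1) ≡ 1 (mod 47).
Result is 1, so (6/47) = 1.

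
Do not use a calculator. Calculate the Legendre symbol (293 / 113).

Euler's criterion: (293/113) ≡ 67^56 (mod 113).
67^2 ≡ 82 (mod 113)
67^4 ≡ 57 (mod 113)
67^8 ≡ 85 (mod 113)
67^16 ≡ 106 (mod 113)
67^32 ≡ 49 (mod 113)
67^56 = 67^(32+16+8) ≡ 112 (mod 113).
Result is 112 ≡ −1, so (293/113) = −1.

-1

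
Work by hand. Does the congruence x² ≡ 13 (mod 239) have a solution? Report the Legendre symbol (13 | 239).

Reciprocity: 13 ≡ 1 and 239 ≡ 3 (mod 4), so (13/239) = +(239/13).
Reduce top mod 13: now compute (5/13).
Reciprocity: 5 ≡ 1 and 13 ≡ 1 (mod 4), so (5/13) = +(13/5).
Reduce top mod 5: now compute (3/5).
Reciprocity: 3 ≡ 3 and 5 ≡ 1 (mod 4), so (3/5) = +(5/3).
Reduce top mod 3: now compute (2/3).
Pull out 2: since 3 ≡ 3 (mod 8), (2/3) = -1.
Reached (1/3) = 1. Collecting the sign flips along the way, the symbol is -1.

-1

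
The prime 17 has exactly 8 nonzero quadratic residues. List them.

Square k = 1,…,8 (k and 17−k give the same square):
1²=1, 2²=4, 3²=9, 4²=16, 5²≡8, 6²≡2, 7²≡15, 8²≡13 (mod 17).
So the quadratic residues mod 17 are {1, 2, 4, 8, 9, 13, 15, 16}.

1,2,4,8,9,13,15,16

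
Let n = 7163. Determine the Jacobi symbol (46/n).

-1

Pull out 2: since 7163 ≡ 3 (mod 8), (2/7163) = -1.
Reciprocity: 23 ≡ 3 and 7163 ≡ 3 (mod 4), so (23/7163) = −(7163/23).
Reduce top mod 23: now compute (10/23).
Pull out 2: since 23 ≡ 7 (mod 8), (2/23) = +1.
Reciprocity: 5 ≡ 1 and 23 ≡ 3 (mod 4), so (5/23) = +(23/5).
Reduce top mod 5: now compute (3/5).
Reciprocity: 3 ≡ 3 and 5 ≡ 1 (mod 4), so (3/5) = +(5/3).
Reduce top mod 3: now compute (2/3).
Pull out 2: since 3 ≡ 3 (mod 8), (2/3) = -1.
Reached (1/3) = 1. Collecting the sign flips along the way, the symbol is -1.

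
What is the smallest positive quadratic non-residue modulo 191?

7

(2/191) = +1, so 2 is a residue.
(3/191) = +1, so 3 is a residue.
(4/191) = +1, so 4 is a residue.
(5/191) = +1, so 5 is a residue.
(6/191) = +1, so 6 is a residue.
(7/191) = −1, so 7 is the smallest positive non-residue mod 191.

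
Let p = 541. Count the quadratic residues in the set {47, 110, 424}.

2

(47/541) = +1 → QR.
(110/541) = +1 → QR.
(424/541) = -1 → non-residue.
Total quadratic residues among the 3: 2.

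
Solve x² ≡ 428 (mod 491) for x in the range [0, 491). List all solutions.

Since 491 ≡ 3 (mod 4), a square root of 428 is 428^((491+1)/4) = 428^123 mod 491.
Repeated squaring: 428^2≡41, 428^4≡208, 428^8≡56, 428^16≡190, 428^32≡257, 428^64≡255 (mod 491).
428^123 = 428^(64+32+16+8+2+1) ≡ 425 (mod 491).
Check: 425² = 180625 ≡ 428 (mod 491). The two roots are 66 and 425.

66, 425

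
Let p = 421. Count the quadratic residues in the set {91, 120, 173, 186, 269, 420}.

(91/421) = -1 → non-residue.
(120/421) = -1 → non-residue.
(173/421) = -1 → non-residue.
(186/421) = -1 → non-residue.
(269/421) = +1 → QR.
(420/421) = +1 → QR.
Total quadratic residues among the 6: 2.

2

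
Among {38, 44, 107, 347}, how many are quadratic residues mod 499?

2

(38/499) = +1 → QR.
(44/499) = -1 → non-residue.
(107/499) = +1 → QR.
(347/499) = -1 → non-residue.
Total quadratic residues among the 4: 2.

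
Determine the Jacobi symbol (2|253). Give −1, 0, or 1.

Pull out 2: since 253 ≡ 5 (mod 8), (2/253) = -1.
Reached (1/253) = 1. Collecting the sign flips along the way, the symbol is -1.

-1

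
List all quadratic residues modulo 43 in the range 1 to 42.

Square k = 1,…,21 (k and 43−k give the same square):
1²=1, 2²=4, 3²=9, 4²=16, 5²=25, 6²=36, 7²≡6, 8²≡21, 9²≡38, 10²≡14, 11²≡35, 12²≡15, 13²≡40, 14²≡24, 15²≡10, 16²≡41, 17²≡31, 18²≡23, 19²≡17, 20²≡13, 21²≡11 (mod 43).
So the quadratic residues mod 43 are {1, 4, 6, 9, 10, 11, 13, 14, 15, 16, 17, 21, 23, 24, 25, 31, 35, 36, 38, 40, 41}.

1 4 6 9 10 11 13 14 15 16 17 21 23 24 25 31 35 36 38 40 41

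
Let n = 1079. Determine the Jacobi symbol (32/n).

1

Pull out 2^5: since 1079 ≡ 7 (mod 8), (2/1079) = +1, so (2/1079)^5 = +1.
Reached (1/1079) = 1. Collecting the sign flips along the way, the symbol is +1.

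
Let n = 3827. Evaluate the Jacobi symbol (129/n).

Reciprocity: 129 ≡ 1 and 3827 ≡ 3 (mod 4), so (129/3827) = +(3827/129).
Reduce top mod 129: now compute (86/129).
Pull out 2: since 129 ≡ 1 (mod 8), (2/129) = +1.
Reciprocity: 43 ≡ 3 and 129 ≡ 1 (mod 4), so (43/129) = +(129/43).
Reduce top mod 43: now compute (0/43).
Top reduces to 0: gcd > 1, so the symbol is 0.

0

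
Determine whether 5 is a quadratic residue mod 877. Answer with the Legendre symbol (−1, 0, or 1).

Reciprocity: 5 ≡ 1 and 877 ≡ 1 (mod 4), so (5/877) = +(877/5).
Reduce top mod 5: now compute (2/5).
Pull out 2: since 5 ≡ 5 (mod 8), (2/5) = -1.
Reached (1/5) = 1. Collecting the sign flips along the way, the symbol is -1.

-1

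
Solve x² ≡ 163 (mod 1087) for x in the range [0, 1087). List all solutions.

Since 1087 ≡ 3 (mod 4), a square root of 163 is 163^((1087+1)/4) = 163^272 mod 1087.
Repeated squaring: 163^2≡481, 163^4≡917, 163^8≡638, 163^16≡506, 163^32≡591, 163^64≡354, 163^128≡311, 163^256≡1065 (mod 1087).
163^272 = 163^(256+16) ≡ 825 (mod 1087).
Check: 825² = 680625 ≡ 163 (mod 1087). The two roots are 262 and 825.

262, 825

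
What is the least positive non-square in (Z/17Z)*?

3

(2/17) = +1, so 2 is a residue.
(3/17) = −1, so 3 is the smallest positive non-residue mod 17.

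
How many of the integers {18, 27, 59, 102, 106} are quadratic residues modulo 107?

(18/107) = -1 → non-residue.
(27/107) = +1 → QR.
(59/107) = -1 → non-residue.
(102/107) = +1 → QR.
(106/107) = -1 → non-residue.
Total quadratic residues among the 5: 2.

2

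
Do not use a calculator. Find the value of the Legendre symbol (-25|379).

-1

Euler's criterion: (-25/379) ≡ 354^189 (mod 379).
354^2 ≡ 246 (mod 379)
354^4 ≡ 255 (mod 379)
354^8 ≡ 216 (mod 379)
354^16 ≡ 39 (mod 379)
354^32 ≡ 5 (mod 379)
354^64 ≡ 25 (mod 379)
354^128 ≡ 246 (mod 379)
354^189 = 354^(128+32+16+8+4+1) ≡ 378 (mod 379).
Result is 378 ≡ −1, so (-25/379) = −1.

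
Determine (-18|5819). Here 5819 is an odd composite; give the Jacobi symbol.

1

First reduce: -18 ≡ 5801 (mod 5819).
Reciprocity: 5801 ≡ 1 and 5819 ≡ 3 (mod 4), so (5801/5819) = +(5819/5801).
Reduce top mod 5801: now compute (18/5801).
Pull out 2: since 5801 ≡ 1 (mod 8), (2/5801) = +1.
Reciprocity: 9 ≡ 1 and 5801 ≡ 1 (mod 4), so (9/5801) = +(5801/9).
Reduce top mod 9: now compute (5/9).
Reciprocity: 5 ≡ 1 and 9 ≡ 1 (mod 4), so (5/9) = +(9/5).
Reduce top mod 5: now compute (4/5).
Pull out 2^2: since 5 ≡ 5 (mod 8), (2/5) = -1, so (2/5)^2 = +1.
Reached (1/5) = 1. Collecting the sign flips along the way, the symbol is +1.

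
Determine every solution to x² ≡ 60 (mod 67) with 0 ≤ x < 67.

Since 67 ≡ 3 (mod 4), a square root of 60 is 60^((67+1)/4) = 60^17 mod 67.
Repeated squaring: 60^2≡49, 60^4≡56, 60^8≡54, 60^16≡35 (mod 67).
60^17 = 60^(16+1) ≡ 23 (mod 67).
Check: 23² = 529 ≡ 60 (mod 67). The two roots are 23 and 44.

23, 44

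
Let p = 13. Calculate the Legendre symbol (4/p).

Pull out 2^2: since 13 ≡ 5 (mod 8), (2/13) = -1, so (2/13)^2 = +1.
Reached (1/13) = 1. Collecting the sign flips along the way, the symbol is +1.

1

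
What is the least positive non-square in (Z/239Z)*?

7

(2/239) = +1, so 2 is a residue.
(3/239) = +1, so 3 is a residue.
(4/239) = +1, so 4 is a residue.
(5/239) = +1, so 5 is a residue.
(6/239) = +1, so 6 is a residue.
(7/239) = −1, so 7 is the smallest positive non-residue mod 239.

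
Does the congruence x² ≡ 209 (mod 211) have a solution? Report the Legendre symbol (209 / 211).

Reciprocity: 209 ≡ 1 and 211 ≡ 3 (mod 4), so (209/211) = +(211/209).
Reduce top mod 209: now compute (2/209).
Pull out 2: since 209 ≡ 1 (mod 8), (2/209) = +1.
Reached (1/209) = 1. Collecting the sign flips along the way, the symbol is +1.

1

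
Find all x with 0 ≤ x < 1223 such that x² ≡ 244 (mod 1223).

542, 681

Since 1223 ≡ 3 (mod 4), a square root of 244 is 244^((1223+1)/4) = 244^306 mod 1223.
Repeated squaring: 244^2≡832, 244^4≡6, 244^8≡36, 244^16≡73, 244^32≡437, 244^64≡181, 244^128≡963, 244^256≡335 (mod 1223).
244^306 = 244^(256+32+16+2) ≡ 681 (mod 1223).
Check: 681² = 463761 ≡ 244 (mod 1223). The two roots are 542 and 681.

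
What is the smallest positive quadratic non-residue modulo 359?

(2/359) = +1, so 2 is a residue.
(3/359) = +1, so 3 is a residue.
(4/359) = +1, so 4 is a residue.
(5/359) = +1, so 5 is a residue.
(6/359) = +1, so 6 is a residue.
(7/359) = −1, so 7 is the smallest positive non-residue mod 359.

7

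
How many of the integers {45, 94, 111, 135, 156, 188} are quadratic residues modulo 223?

(45/223) = -1 → non-residue.
(94/223) = +1 → QR.
(111/223) = -1 → non-residue.
(135/223) = +1 → QR.
(156/223) = +1 → QR.
(188/223) = +1 → QR.
Total quadratic residues among the 6: 4.

4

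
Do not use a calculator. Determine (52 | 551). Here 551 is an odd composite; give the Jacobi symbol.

Pull out 2^2: since 551 ≡ 7 (mod 8), (2/551) = +1, so (2/551)^2 = +1.
Reciprocity: 13 ≡ 1 and 551 ≡ 3 (mod 4), so (13/551) = +(551/13).
Reduce top mod 13: now compute (5/13).
Reciprocity: 5 ≡ 1 and 13 ≡ 1 (mod 4), so (5/13) = +(13/5).
Reduce top mod 5: now compute (3/5).
Reciprocity: 3 ≡ 3 and 5 ≡ 1 (mod 4), so (3/5) = +(5/3).
Reduce top mod 3: now compute (2/3).
Pull out 2: since 3 ≡ 3 (mod 8), (2/3) = -1.
Reached (1/3) = 1. Collecting the sign flips along the way, the symbol is -1.

-1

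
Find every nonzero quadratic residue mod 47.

1 2 3 4 6 7 8 9 12 14 16 17 18 21 24 25 27 28 32 34 36 37 42

Square k = 1,…,23 (k and 47−k give the same square):
1²=1, 2²=4, 3²=9, 4²=16, 5²=25, 6²=36, 7²≡2, 8²≡17, 9²≡34, 10²≡6, 11²≡27, 12²≡3, 13²≡28, 14²≡8, 15²≡37, 16²≡21, 17²≡7, 18²≡42, 19²≡32, 20²≡24, 21²≡18, 22²≡14, 23²≡12 (mod 47).
So the quadratic residues mod 47 are {1, 2, 3, 4, 6, 7, 8, 9, 12, 14, 16, 17, 18, 21, 24, 25, 27, 28, 32, 34, 36, 37, 42}.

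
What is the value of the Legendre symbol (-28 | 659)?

First reduce: -28 ≡ 631 (mod 659).
Reciprocity: 631 ≡ 3 and 659 ≡ 3 (mod 4), so (631/659) = −(659/631).
Reduce top mod 631: now compute (28/631).
Pull out 2^2: since 631 ≡ 7 (mod 8), (2/631) = +1, so (2/631)^2 = +1.
Reciprocity: 7 ≡ 3 and 631 ≡ 3 (mod 4), so (7/631) = −(631/7).
Reduce top mod 7: now compute (1/7).
Reached (1/7) = 1. Collecting the sign flips along the way, the symbol is +1.

1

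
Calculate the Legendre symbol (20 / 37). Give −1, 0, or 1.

-1

Pull out 2^2: since 37 ≡ 5 (mod 8), (2/37) = -1, so (2/37)^2 = +1.
Reciprocity: 5 ≡ 1 and 37 ≡ 1 (mod 4), so (5/37) = +(37/5).
Reduce top mod 5: now compute (2/5).
Pull out 2: since 5 ≡ 5 (mod 8), (2/5) = -1.
Reached (1/5) = 1. Collecting the sign flips along the way, the symbol is -1.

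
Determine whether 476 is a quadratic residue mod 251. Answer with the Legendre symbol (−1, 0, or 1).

1

First reduce: 476 ≡ 225 (mod 251).
Reciprocity: 225 ≡ 1 and 251 ≡ 3 (mod 4), so (225/251) = +(251/225).
Reduce top mod 225: now compute (26/225).
Pull out 2: since 225 ≡ 1 (mod 8), (2/225) = +1.
Reciprocity: 13 ≡ 1 and 225 ≡ 1 (mod 4), so (13/225) = +(225/13).
Reduce top mod 13: now compute (4/13).
Pull out 2^2: since 13 ≡ 5 (mod 8), (2/13) = -1, so (2/13)^2 = +1.
Reached (1/13) = 1. Collecting the sign flips along the way, the symbol is +1.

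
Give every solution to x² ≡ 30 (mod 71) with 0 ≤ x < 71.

32, 39

Since 71 ≡ 3 (mod 4), a square root of 30 is 30^((71+1)/4) = 30^18 mod 71.
Repeated squaring: 30^2≡48, 30^4≡32, 30^8≡30, 30^16≡48 (mod 71).
30^18 = 30^(16+2) ≡ 32 (mod 71).
Check: 32² = 1024 ≡ 30 (mod 71). The two roots are 32 and 39.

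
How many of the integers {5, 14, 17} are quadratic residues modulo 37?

0

(5/37) = -1 → non-residue.
(14/37) = -1 → non-residue.
(17/37) = -1 → non-residue.
Total quadratic residues among the 3: 0.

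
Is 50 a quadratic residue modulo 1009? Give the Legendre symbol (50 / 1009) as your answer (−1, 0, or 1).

Euler's criterion: (50/1009) ≡ 50^504 (mod 1009).
50^2 ≡ 482 (mod 1009)
50^4 ≡ 254 (mod 1009)
50^8 ≡ 949 (mod 1009)
50^16 ≡ 573 (mod 1009)
50^32 ≡ 404 (mod 1009)
50^64 ≡ 767 (mod 1009)
50^128 ≡ 42 (mod 1009)
50^256 ≡ 755 (mod 1009)
50^504 = 50^(256+128+64+32+16+8) ≡ 1 (mod 1009).
Result is 1, so (50/1009) = 1.

1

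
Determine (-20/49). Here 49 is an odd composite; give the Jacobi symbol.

1

First reduce: -20 ≡ 29 (mod 49).
Reciprocity: 29 ≡ 1 and 49 ≡ 1 (mod 4), so (29/49) = +(49/29).
Reduce top mod 29: now compute (20/29).
Pull out 2^2: since 29 ≡ 5 (mod 8), (2/29) = -1, so (2/29)^2 = +1.
Reciprocity: 5 ≡ 1 and 29 ≡ 1 (mod 4), so (5/29) = +(29/5).
Reduce top mod 5: now compute (4/5).
Pull out 2^2: since 5 ≡ 5 (mod 8), (2/5) = -1, so (2/5)^2 = +1.
Reached (1/5) = 1. Collecting the sign flips along the way, the symbol is +1.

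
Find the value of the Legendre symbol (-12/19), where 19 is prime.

1

First reduce: -12 ≡ 7 (mod 19).
Reciprocity: 7 ≡ 3 and 19 ≡ 3 (mod 4), so (7/19) = −(19/7).
Reduce top mod 7: now compute (5/7).
Reciprocity: 5 ≡ 1 and 7 ≡ 3 (mod 4), so (5/7) = +(7/5).
Reduce top mod 5: now compute (2/5).
Pull out 2: since 5 ≡ 5 (mod 8), (2/5) = -1.
Reached (1/5) = 1. Collecting the sign flips along the way, the symbol is +1.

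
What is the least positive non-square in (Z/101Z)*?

(2/101) = −1, so 2 is the smallest positive non-residue mod 101.

2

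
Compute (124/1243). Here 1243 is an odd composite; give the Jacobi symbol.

1

Pull out 2^2: since 1243 ≡ 3 (mod 8), (2/1243) = -1, so (2/1243)^2 = +1.
Reciprocity: 31 ≡ 3 and 1243 ≡ 3 (mod 4), so (31/1243) = −(1243/31).
Reduce top mod 31: now compute (3/31).
Reciprocity: 3 ≡ 3 and 31 ≡ 3 (mod 4), so (3/31) = −(31/3).
Reduce top mod 3: now compute (1/3).
Reached (1/3) = 1. Collecting the sign flips along the way, the symbol is +1.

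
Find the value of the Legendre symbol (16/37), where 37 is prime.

Pull out 2^4: since 37 ≡ 5 (mod 8), (2/37) = -1, so (2/37)^4 = +1.
Reached (1/37) = 1. Collecting the sign flips along the way, the symbol is +1.

1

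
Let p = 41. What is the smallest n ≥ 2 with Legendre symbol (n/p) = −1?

(2/41) = +1, so 2 is a residue.
(3/41) = −1, so 3 is the smallest positive non-residue mod 41.

3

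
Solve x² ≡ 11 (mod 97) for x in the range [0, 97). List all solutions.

37, 60

97 ≡ 1 (mod 4), so we find a root by search.
Trying successive values, 37² = 1369 ≡ 11 (mod 97). The other root is 97 − 37 = 60.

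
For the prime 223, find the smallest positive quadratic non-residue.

3

(2/223) = +1, so 2 is a residue.
(3/223) = −1, so 3 is the smallest positive non-residue mod 223.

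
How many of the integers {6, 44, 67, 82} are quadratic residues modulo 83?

1

(6/83) = -1 → non-residue.
(44/83) = +1 → QR.
(67/83) = -1 → non-residue.
(82/83) = -1 → non-residue.
Total quadratic residues among the 4: 1.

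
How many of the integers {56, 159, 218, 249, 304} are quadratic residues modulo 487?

(56/487) = -1 → non-residue.
(159/487) = -1 → non-residue.
(218/487) = -1 → non-residue.
(249/487) = -1 → non-residue.
(304/487) = +1 → QR.
Total quadratic residues among the 5: 1.

1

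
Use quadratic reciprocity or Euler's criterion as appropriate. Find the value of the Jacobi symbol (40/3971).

-1

Pull out 2^3: since 3971 ≡ 3 (mod 8), (2/3971) = -1, so (2/3971)^3 = -1.
Reciprocity: 5 ≡ 1 and 3971 ≡ 3 (mod 4), so (5/3971) = +(3971/5).
Reduce top mod 5: now compute (1/5).
Reached (1/5) = 1. Collecting the sign flips along the way, the symbol is -1.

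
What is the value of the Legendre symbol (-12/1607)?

First reduce: -12 ≡ 1595 (mod 1607).
Reciprocity: 1595 ≡ 3 and 1607 ≡ 3 (mod 4), so (1595/1607) = −(1607/1595).
Reduce top mod 1595: now compute (12/1595).
Pull out 2^2: since 1595 ≡ 3 (mod 8), (2/1595) = -1, so (2/1595)^2 = +1.
Reciprocity: 3 ≡ 3 and 1595 ≡ 3 (mod 4), so (3/1595) = −(1595/3).
Reduce top mod 3: now compute (2/3).
Pull out 2: since 3 ≡ 3 (mod 8), (2/3) = -1.
Reached (1/3) = 1. Collecting the sign flips along the way, the symbol is -1.

-1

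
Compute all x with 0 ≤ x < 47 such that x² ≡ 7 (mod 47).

17, 30

Since 47 ≡ 3 (mod 4), a square root of 7 is 7^((47+1)/4) = 7^12 mod 47.
Repeated squaring: 7^2≡2, 7^4≡4, 7^8≡16 (mod 47).
7^12 = 7^(8+4) ≡ 17 (mod 47).
Check: 17² = 289 ≡ 7 (mod 47). The two roots are 17 and 30.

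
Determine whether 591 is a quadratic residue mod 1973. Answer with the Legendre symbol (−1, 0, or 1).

Reciprocity: 591 ≡ 3 and 1973 ≡ 1 (mod 4), so (591/1973) = +(1973/591).
Reduce top mod 591: now compute (200/591).
Pull out 2^3: since 591 ≡ 7 (mod 8), (2/591) = +1, so (2/591)^3 = +1.
Reciprocity: 25 ≡ 1 and 591 ≡ 3 (mod 4), so (25/591) = +(591/25).
Reduce top mod 25: now compute (16/25).
Pull out 2^4: since 25 ≡ 1 (mod 8), (2/25) = +1, so (2/25)^4 = +1.
Reached (1/25) = 1. Collecting the sign flips along the way, the symbol is +1.

1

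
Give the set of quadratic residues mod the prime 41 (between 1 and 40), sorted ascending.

Square k = 1,…,20 (k and 41−k give the same square):
1²=1, 2²=4, 3²=9, 4²=16, 5²=25, 6²=36, 7²≡8, 8²≡23, 9²≡40, 10²≡18, 11²≡39, 12²≡21, 13²≡5, 14²≡32, 15²≡20, 16²≡10, 17²≡2, 18²≡37, 19²≡33, 20²≡31 (mod 41).
So the quadratic residues mod 41 are {1, 2, 4, 5, 8, 9, 10, 16, 18, 20, 21, 23, 25, 31, 32, 33, 36, 37, 39, 40}.

1,2,4,5,8,9,10,16,18,20,21,23,25,31,32,33,36,37,39,40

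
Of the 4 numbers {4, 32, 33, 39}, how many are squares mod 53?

(4/53) = +1 → QR.
(32/53) = -1 → non-residue.
(33/53) = -1 → non-residue.
(39/53) = -1 → non-residue.
Total quadratic residues among the 4: 1.

1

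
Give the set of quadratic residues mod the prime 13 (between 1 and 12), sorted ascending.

Square k = 1,…,6 (k and 13−k give the same square):
1²=1, 2²=4, 3²=9, 4²≡3, 5²≡12, 6²≡10 (mod 13).
So the quadratic residues mod 13 are {1, 3, 4, 9, 10, 12}.

1,3,4,9,10,12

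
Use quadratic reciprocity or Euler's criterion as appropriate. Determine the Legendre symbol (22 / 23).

-1

Euler's criterion: (22/23) ≡ 22^11 (mod 23).
22^2 ≡ 1 (mod 23)
22^4 ≡ 1 (mod 23)
22^8 ≡ 1 (mod 23)
22^11 = 22^(8+2+1) ≡ 22 (mod 23).
Result is 22 ≡ −1, so (22/23) = −1.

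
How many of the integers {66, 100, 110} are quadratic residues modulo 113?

1

(66/113) = -1 → non-residue.
(100/113) = +1 → QR.
(110/113) = -1 → non-residue.
Total quadratic residues among the 3: 1.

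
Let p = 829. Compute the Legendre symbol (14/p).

Pull out 2: since 829 ≡ 5 (mod 8), (2/829) = -1.
Reciprocity: 7 ≡ 3 and 829 ≡ 1 (mod 4), so (7/829) = +(829/7).
Reduce top mod 7: now compute (3/7).
Reciprocity: 3 ≡ 3 and 7 ≡ 3 (mod 4), so (3/7) = −(7/3).
Reduce top mod 3: now compute (1/3).
Reached (1/3) = 1. Collecting the sign flips along the way, the symbol is +1.

1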